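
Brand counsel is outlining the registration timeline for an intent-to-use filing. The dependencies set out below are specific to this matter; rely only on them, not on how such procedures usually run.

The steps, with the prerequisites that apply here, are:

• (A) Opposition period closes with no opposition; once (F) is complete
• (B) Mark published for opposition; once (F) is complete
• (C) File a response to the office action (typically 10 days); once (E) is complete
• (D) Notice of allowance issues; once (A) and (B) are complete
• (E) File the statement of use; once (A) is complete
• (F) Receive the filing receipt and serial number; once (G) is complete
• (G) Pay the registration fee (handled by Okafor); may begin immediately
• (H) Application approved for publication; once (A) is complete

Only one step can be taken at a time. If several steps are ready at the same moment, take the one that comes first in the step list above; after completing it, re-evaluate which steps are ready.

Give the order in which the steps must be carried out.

(G) (F) (A) (B) (D) (E) (C) (H)

(G) has no prerequisites → (G) first.
That leaves (F) as the only ready step → (F).
Ready: (A) and (B). (A) is listed earlier → (A).
(E) and (H) now also ready, so the ready set is {(B), (E), (H)}; (B) is listed earlier → (B).
Now (D), (E) and (H) have their prerequisites met. (D) is listed earlier, so (D) next.
(E) and (H) are both available; (E) is listed earlier → (E).
Now (C) and (H) have their prerequisites met. (C) is listed earlier, so (C) next.
That leaves (H) as the only ready step → (H).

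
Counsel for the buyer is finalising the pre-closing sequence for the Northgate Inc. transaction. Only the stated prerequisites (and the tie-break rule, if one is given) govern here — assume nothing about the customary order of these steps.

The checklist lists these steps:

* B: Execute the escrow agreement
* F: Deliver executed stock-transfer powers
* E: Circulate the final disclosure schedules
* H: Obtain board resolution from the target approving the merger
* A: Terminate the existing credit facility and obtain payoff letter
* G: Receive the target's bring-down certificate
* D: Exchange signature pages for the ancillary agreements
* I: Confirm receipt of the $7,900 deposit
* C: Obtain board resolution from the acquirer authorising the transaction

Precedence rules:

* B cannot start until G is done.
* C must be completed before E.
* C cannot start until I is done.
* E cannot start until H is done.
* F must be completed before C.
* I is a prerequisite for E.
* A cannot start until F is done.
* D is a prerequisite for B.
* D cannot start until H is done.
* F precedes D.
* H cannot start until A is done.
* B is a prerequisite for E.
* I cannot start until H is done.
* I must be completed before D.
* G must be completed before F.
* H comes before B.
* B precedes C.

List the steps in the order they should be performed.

G has no prerequisites → G first.
F needed G, now all done → F.
A is the only step now ready → A.
Next only H has its prerequisites met → H.
I is the only step now ready → I.
That leaves D as the only ready step → D.
B needed H, G and D, now all done → B.
That leaves C as the only ready step → C.
E needed B, H, I and C, now all done → E.

G F A H I D B C E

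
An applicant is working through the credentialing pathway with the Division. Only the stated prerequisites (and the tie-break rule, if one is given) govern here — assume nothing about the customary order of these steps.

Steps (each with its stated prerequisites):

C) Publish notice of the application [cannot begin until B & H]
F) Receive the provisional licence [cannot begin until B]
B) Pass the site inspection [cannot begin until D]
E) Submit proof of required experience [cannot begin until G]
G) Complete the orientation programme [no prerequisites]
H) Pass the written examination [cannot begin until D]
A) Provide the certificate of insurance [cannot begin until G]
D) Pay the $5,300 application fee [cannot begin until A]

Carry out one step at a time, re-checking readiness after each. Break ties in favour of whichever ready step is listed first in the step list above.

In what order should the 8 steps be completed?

Only G has no prerequisites, so it is first.
E and A are both available; E is listed earlier → E.
A needed G, now all done → A.
D needed A, now all done → D.
B and H are both available; B is listed earlier → B.
Now F and H have their prerequisites met. F is listed earlier, so F next.
H needed D, now all done → H.
C needed B and H, now all done → C.

G, E, A, D, B, F, H, C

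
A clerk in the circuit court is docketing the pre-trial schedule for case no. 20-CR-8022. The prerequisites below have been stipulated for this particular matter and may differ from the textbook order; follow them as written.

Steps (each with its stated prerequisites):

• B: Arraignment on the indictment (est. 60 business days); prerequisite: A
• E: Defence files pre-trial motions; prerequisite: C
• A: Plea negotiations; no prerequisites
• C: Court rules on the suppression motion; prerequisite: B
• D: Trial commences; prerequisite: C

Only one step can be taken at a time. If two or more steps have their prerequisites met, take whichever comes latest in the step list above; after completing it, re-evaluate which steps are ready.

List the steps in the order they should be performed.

A B C D E

Only A has no prerequisites, so it is first.
That leaves B as the only ready step → B.
C is the only step now ready → C.
D and E are both available; D is listed later → D.
E is the only step now ready → E.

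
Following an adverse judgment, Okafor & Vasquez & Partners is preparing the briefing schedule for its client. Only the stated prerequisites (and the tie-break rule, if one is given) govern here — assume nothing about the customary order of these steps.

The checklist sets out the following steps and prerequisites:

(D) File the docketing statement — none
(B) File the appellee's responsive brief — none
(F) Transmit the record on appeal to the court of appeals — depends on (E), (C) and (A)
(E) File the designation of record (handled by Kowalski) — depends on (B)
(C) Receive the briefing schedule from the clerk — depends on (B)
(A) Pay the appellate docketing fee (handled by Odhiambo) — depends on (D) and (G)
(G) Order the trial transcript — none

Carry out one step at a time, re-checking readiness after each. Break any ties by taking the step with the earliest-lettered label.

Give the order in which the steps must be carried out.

(B), (C), (D), (E), (G), (A), (F)

Nothing is required for (B), (D) and (G). (B) has the earlier label → (B) first.
(C), (D), (E) and (G) are all available; (C) has the earlier label → (C).
(D), (E) and (G) are all available; (D) has the earlier label → (D).
(E) and (G) are both available; (E) has the earlier label → (E).
(G) is the only step now ready → (G).
Next only (A) has its prerequisites met → (A).
(F) is the only step now ready → (F).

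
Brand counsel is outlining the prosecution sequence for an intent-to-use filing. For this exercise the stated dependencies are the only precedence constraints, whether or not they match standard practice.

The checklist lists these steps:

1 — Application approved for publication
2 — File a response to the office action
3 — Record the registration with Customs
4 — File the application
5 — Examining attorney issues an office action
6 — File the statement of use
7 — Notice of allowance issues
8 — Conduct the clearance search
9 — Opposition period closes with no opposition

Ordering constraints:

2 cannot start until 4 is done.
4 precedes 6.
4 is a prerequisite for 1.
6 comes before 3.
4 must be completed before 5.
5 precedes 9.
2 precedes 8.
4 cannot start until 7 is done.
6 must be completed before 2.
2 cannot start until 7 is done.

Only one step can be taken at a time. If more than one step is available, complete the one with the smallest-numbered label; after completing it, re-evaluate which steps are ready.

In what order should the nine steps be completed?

7, 4, 1, 5, 6, 2, 3, 8, 9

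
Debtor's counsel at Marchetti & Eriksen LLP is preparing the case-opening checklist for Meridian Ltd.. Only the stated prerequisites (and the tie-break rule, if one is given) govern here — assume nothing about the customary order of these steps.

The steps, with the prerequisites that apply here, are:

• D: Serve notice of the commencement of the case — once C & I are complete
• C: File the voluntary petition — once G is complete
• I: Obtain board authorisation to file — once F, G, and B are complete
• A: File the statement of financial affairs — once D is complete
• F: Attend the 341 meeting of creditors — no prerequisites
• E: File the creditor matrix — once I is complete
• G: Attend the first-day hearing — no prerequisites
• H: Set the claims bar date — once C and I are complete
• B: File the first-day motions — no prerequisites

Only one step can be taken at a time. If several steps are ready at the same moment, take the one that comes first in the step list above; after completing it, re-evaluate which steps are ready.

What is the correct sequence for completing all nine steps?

F, G and B have no prerequisites; F is listed earlier, so F is first.
G and B are both available; G is listed earlier → G.
C now also ready, so the ready set is {C, B}; C is listed earlier → C.
Next only B has its prerequisites met → B.
I is the only step now ready → I.
Ready: D, E and H. D is listed earlier → D.
Now A, E and H have their prerequisites met. A is listed earlier, so A next.
E and H are both available; E is listed earlier → E.
Next only H has its prerequisites met → H.

F → G → C → B → I → D → A → E → H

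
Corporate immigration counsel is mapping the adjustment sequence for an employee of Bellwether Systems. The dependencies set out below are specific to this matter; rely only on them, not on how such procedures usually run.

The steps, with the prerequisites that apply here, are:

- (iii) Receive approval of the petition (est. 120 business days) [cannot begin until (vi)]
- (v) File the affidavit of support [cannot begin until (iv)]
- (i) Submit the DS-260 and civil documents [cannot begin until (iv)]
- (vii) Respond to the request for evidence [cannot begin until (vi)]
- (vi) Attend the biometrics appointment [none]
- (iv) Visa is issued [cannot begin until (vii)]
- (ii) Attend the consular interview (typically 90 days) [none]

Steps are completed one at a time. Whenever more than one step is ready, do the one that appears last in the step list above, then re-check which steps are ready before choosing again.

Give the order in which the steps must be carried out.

(ii), (vi), (vii), (iv), (i), (v), (iii)

(ii) and (vi) have no prerequisites; (ii) is listed later, so (ii) is first.
(vi) is the only step now ready → (vi).
(vii) and (iii) are both available; (vii) is listed later → (vii).
(iv) now also ready, so the ready set is {(iv), (iii)}; (iv) is listed later → (iv).
Now (i), (v) and (iii) have their prerequisites met. (i) is listed later, so (i) next.
Now (v) and (iii) have their prerequisites met. (v) is listed later, so (v) next.
That leaves (iii) as the only ready step → (iii).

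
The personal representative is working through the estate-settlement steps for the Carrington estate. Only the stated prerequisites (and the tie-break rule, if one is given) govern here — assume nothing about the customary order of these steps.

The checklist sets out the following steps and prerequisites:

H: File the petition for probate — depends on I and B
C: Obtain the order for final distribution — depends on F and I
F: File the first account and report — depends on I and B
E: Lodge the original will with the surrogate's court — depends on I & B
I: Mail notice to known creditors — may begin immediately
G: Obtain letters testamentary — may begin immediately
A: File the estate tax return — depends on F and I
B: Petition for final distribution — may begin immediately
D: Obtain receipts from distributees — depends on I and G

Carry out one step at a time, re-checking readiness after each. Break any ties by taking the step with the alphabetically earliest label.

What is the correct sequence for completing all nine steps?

Nothing is required for B, G and I. B has the earlier label → B first.
Now G and I have their prerequisites met. G has the earlier label, so G next.
That leaves I as the only ready step → I.
D, E, F and H are all available; D has the earlier label → D.
Ready: E, F and H. E has the earlier label → E.
Ready: F and H. F has the earlier label → F.
A, C and H are all available; A has the earlier label → A.
Ready: C and H. C has the earlier label → C.
That leaves H as the only ready step → H.

B G I D E F A C H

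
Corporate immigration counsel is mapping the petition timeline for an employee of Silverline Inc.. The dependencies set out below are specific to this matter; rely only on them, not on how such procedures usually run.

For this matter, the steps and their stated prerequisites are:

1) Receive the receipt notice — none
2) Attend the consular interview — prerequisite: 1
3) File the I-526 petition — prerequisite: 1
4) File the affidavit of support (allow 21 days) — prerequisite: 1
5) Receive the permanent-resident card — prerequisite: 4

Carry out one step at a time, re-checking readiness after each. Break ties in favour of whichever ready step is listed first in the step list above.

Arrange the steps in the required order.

1 2 3 4 5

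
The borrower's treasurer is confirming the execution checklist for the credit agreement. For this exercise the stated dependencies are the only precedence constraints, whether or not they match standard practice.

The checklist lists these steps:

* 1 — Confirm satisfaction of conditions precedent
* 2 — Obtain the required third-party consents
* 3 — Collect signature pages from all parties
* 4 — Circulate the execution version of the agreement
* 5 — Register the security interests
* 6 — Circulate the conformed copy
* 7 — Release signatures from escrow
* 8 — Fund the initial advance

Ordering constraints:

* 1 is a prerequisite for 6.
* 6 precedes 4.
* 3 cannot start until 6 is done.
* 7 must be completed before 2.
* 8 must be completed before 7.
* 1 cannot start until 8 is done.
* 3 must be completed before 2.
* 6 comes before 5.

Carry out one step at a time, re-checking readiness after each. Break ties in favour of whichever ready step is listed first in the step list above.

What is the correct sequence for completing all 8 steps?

8 1 6 3 4 5 7 2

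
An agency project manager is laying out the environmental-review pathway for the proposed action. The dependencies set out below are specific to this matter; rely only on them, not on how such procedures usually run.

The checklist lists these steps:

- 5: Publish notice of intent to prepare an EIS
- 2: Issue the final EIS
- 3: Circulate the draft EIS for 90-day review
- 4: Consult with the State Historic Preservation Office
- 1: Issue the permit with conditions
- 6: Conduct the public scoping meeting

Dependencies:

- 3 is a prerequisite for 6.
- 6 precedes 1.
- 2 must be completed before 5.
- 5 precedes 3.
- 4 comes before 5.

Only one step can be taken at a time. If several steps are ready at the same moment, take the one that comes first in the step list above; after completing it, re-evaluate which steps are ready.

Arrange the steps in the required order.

2 and 4 have no prerequisites; 2 is listed earlier, so 2 is first.
Next only 4 has its prerequisites met → 4.
That leaves 5 as the only ready step → 5.
That leaves 3 as the only ready step → 3.
6 is the only step now ready → 6.
That leaves 1 as the only ready step → 1.

2 4 5 3 6 1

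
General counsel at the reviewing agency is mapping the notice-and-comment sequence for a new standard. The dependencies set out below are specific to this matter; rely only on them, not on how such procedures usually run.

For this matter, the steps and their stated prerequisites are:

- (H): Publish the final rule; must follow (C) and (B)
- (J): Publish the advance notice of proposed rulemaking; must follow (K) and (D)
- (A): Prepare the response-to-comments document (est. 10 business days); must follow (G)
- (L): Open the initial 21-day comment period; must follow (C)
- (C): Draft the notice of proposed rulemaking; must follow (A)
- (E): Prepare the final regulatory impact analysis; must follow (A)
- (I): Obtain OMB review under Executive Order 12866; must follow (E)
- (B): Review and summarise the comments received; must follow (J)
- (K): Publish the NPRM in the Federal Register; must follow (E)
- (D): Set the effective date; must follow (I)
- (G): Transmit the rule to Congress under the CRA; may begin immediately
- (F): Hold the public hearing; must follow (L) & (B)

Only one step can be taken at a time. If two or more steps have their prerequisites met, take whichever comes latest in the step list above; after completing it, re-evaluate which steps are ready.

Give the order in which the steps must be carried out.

Only (G) has no prerequisites, so it is first.
(A) is the only step now ready → (A).
Ready: (E) and (C). (E) is listed later → (E).
(K) and (I) now also ready, so the ready set is {(K), (I), (C)}; (K) is listed later → (K).
(I) and (C) are both available; (I) is listed later → (I).
(D) and (C) are both available; (D) is listed later → (D).
(C) and (J) are both available; (C) is listed later → (C).
(L) now also ready, so the ready set is {(L), (J)}; (L) is listed later → (L).
Next only (J) has its prerequisites met → (J).
(B) needed (J), now all done → (B).
Now (F) and (H) have their prerequisites met. (F) is listed later, so (F) next.
Next only (H) has its prerequisites met → (H).

(G) (A) (E) (K) (I) (D) (C) (L) (J) (B) (F) (H)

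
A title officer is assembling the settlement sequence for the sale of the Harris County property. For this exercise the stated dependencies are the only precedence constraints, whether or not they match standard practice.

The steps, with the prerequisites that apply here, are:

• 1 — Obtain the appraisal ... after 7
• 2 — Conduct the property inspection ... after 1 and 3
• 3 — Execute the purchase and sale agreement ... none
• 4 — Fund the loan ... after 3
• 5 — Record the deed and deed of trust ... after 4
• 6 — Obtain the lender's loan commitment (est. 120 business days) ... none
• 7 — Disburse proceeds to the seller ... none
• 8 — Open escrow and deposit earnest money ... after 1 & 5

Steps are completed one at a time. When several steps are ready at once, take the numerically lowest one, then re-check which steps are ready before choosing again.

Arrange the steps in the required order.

Nothing is required for 3, 6 and 7. 3 has the earlier label → 3 first.
4 now also ready, so the ready set is {4, 6, 7}; 4 has the earlier label → 4.
Now 5, 6 and 7 have their prerequisites met. 5 has the earlier label, so 5 next.
6 and 7 are both available; 6 has the earlier label → 6.
7 is the only step now ready → 7.
Next only 1 has its prerequisites met → 1.
2 and 8 are both available; 2 has the earlier label → 2.
That leaves 8 as the only ready step → 8.

3, 4, 5, 6, 7, 1, 2, 8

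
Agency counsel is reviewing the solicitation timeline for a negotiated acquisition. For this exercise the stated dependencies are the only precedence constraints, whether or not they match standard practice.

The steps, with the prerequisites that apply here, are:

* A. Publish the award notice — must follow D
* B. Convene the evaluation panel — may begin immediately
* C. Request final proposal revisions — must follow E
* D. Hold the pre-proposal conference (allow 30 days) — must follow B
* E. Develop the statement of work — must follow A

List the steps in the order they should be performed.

B has no prerequisites → B first.
D is the only step now ready → D.
A needed D, now all done → A.
Next only E has its prerequisites met → E.
C needed E, now all done → C.

B, D, A, E, C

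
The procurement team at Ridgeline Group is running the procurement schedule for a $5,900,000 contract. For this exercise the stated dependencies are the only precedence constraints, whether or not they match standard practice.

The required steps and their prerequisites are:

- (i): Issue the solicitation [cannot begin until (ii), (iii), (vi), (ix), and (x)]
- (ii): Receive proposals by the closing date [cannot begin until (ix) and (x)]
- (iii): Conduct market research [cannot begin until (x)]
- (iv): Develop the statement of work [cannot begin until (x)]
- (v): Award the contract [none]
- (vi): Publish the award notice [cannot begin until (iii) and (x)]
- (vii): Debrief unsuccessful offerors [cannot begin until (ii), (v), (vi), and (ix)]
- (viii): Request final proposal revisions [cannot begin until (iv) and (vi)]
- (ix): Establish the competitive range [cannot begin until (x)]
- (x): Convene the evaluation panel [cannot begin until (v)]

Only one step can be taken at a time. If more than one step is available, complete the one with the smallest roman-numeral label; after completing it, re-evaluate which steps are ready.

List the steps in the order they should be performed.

(v) → (x) → (iii) → (iv) → (vi) → (viii) → (ix) → (ii) → (i) → (vii)

(v) has no prerequisites → (v) first.
Next only (x) has its prerequisites met → (x).
Now (iii), (iv) and (ix) have their prerequisites met. (iii) has the earlier label, so (iii) next.
Ready: (iv), (vi) and (ix). (iv) has the earlier label → (iv).
Now (vi) and (ix) have their prerequisites met. (vi) has the earlier label, so (vi) next.
Now (viii) and (ix) have their prerequisites met. (viii) has the earlier label, so (viii) next.
Next only (ix) has its prerequisites met → (ix).
(ii) is the only step now ready → (ii).
Ready: (i) and (vii). (i) has the earlier label → (i).
(vii) needed (ii), (v), (vi) and (ix), now all done → (vii).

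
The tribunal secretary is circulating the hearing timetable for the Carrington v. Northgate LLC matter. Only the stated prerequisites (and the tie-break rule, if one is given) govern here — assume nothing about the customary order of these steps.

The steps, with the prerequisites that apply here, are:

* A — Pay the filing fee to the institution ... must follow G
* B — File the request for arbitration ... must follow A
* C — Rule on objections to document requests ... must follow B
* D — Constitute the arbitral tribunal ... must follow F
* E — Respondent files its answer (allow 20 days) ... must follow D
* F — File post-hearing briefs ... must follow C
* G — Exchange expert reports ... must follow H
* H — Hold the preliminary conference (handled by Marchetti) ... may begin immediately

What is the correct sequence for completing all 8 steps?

H has no prerequisites → H first.
That leaves G as the only ready step → G.
A is the only step now ready → A.
B needed A, now all done → B.
C needed B, now all done → C.
F is the only step now ready → F.
D is the only step now ready → D.
That leaves E as the only ready step → E.

H G A B C F D E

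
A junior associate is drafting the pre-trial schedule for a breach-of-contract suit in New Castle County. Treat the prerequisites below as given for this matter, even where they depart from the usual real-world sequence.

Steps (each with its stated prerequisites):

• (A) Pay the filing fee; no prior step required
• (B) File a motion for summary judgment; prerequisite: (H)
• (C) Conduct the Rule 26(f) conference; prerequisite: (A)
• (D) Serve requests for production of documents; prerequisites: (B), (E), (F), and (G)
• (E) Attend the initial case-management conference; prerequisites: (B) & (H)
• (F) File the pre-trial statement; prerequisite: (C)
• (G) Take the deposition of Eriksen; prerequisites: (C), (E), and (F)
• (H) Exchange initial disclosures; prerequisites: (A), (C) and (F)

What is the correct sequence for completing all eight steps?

(A), (C), (F), (H), (B), (E), (G), (D)

(A) has no prerequisites → (A) first.
(C) needed (A), now all done → (C).
(F) needed (C), now all done → (F).
That leaves (H) as the only ready step → (H).
(B) needed (H), now all done → (B).
Next only (E) has its prerequisites met → (E).
(G) is the only step now ready → (G).
Next only (D) has its prerequisites met → (D).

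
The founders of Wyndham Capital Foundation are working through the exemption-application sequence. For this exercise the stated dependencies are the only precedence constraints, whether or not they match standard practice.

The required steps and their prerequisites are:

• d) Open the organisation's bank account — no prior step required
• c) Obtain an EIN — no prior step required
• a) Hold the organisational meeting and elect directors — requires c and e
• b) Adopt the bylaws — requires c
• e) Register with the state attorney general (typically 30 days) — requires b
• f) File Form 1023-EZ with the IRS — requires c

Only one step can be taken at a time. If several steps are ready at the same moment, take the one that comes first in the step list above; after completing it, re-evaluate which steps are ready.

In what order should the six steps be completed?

d and c have no prerequisites; d is listed earlier, so d is first.
That leaves c as the only ready step → c.
Ready: b and f. b is listed earlier → b.
e now also ready, so the ready set is {e, f}; e is listed earlier → e.
Ready: a and f. a is listed earlier → a.
f needed c, now all done → f.

d, c, b, e, a, f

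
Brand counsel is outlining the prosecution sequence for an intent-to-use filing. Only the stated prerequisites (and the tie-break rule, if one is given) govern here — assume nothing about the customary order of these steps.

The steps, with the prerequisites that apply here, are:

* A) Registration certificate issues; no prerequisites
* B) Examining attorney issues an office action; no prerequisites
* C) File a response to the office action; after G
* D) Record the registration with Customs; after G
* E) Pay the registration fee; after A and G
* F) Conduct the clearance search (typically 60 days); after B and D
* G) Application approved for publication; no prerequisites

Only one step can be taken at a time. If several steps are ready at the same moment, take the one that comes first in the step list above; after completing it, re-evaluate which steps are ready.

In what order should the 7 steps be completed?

Nothing is required for A, B and G. A is listed earlier → A first.
Now B and G have their prerequisites met. B is listed earlier, so B next.
Next only G has its prerequisites met → G.
Now C, D and E have their prerequisites met. C is listed earlier, so C next.
Ready: D and E. D is listed earlier → D.
Now E and F have their prerequisites met. E is listed earlier, so E next.
Next only F has its prerequisites met → F.

A → B → G → C → D → E → F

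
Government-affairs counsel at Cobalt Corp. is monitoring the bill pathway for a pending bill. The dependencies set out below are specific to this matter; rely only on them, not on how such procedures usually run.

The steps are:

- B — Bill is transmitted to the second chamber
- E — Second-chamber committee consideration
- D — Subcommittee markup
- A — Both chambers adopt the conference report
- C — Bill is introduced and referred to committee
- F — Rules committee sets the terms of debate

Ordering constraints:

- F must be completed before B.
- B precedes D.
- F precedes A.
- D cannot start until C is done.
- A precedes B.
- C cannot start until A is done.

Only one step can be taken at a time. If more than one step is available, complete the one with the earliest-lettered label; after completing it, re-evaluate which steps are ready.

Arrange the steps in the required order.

E and F have no prerequisites; E has the earlier label, so E is first.
F is the only step now ready → F.
A needed F, now all done → A.
B and C are both available; B has the earlier label → B.
C needed A, now all done → C.
D needed B and C, now all done → D.

E, F, A, B, C, D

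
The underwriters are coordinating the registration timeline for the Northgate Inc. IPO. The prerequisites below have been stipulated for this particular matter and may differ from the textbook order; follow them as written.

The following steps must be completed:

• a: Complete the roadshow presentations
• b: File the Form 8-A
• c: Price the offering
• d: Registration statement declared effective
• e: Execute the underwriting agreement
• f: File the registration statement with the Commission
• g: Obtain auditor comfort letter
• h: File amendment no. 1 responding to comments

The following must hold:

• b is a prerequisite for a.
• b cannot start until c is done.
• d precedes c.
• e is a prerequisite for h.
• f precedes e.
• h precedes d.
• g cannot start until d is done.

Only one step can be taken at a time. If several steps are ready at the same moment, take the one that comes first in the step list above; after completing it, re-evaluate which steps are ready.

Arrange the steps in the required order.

Only f has no prerequisites, so it is first.
e needed f, now all done → e.
h needed e, now all done → h.
d is the only step now ready → d.
Ready: c and g. c is listed earlier → c.
Ready: b and g. b is listed earlier → b.
a now also ready, so the ready set is {a, g}; a is listed earlier → a.
g is the only step now ready → g.

f → e → h → d → c → b → a → g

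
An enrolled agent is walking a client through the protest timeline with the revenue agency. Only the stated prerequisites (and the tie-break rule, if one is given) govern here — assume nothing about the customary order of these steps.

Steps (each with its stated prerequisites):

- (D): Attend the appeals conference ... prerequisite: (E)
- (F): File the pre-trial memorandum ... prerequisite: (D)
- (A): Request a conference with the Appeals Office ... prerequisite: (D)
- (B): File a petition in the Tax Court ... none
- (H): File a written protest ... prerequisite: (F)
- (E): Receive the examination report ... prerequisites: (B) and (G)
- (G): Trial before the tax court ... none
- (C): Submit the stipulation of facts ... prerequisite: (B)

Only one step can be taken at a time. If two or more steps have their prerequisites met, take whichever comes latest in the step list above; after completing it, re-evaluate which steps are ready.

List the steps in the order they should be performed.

(G), (B), (C), (E), (D), (A), (F), (H)

Nothing is required for (G) and (B). (G) is listed later → (G) first.
Next only (B) has its prerequisites met → (B).
Now (C) and (E) have their prerequisites met. (C) is listed later, so (C) next.
That leaves (E) as the only ready step → (E).
(D) is the only step now ready → (D).
(A) and (F) are both available; (A) is listed later → (A).
(F) needed (D), now all done → (F).
That leaves (H) as the only ready step → (H).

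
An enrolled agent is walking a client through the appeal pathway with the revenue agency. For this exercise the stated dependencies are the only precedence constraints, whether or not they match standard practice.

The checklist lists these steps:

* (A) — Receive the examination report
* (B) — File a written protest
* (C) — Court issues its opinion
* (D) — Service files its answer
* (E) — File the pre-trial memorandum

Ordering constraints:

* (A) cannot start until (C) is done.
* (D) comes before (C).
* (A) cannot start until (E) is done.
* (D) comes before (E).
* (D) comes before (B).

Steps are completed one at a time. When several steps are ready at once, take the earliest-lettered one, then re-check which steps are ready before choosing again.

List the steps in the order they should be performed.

(D) → (B) → (C) → (E) → (A)

(D) is the only step with nothing outstanding, so it goes first.
(B), (C) and (E) are all available; (B) has the earlier label → (B).
(C) and (E) are both available; (C) has the earlier label → (C).
(E) is the only step now ready → (E).
(A) needed (C) and (E), now all done → (A).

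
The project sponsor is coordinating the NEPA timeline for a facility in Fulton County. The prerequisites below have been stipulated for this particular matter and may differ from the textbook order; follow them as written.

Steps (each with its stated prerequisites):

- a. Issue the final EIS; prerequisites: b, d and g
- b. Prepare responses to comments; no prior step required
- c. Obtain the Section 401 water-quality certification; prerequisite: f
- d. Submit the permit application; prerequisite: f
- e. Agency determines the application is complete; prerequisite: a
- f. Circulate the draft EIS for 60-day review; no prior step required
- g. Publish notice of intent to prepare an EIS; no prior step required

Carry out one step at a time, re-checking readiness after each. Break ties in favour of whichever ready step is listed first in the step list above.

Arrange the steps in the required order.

b, f, c, d, g, a, e

Nothing is required for b, f and g. b is listed earlier → b first.
f and g are both available; f is listed earlier → f.
c and d now also ready, so the ready set is {c, d, g}; c is listed earlier → c.
Ready: d and g. d is listed earlier → d.
Next only g has its prerequisites met → g.
That leaves a as the only ready step → a.
That leaves e as the only ready step → e.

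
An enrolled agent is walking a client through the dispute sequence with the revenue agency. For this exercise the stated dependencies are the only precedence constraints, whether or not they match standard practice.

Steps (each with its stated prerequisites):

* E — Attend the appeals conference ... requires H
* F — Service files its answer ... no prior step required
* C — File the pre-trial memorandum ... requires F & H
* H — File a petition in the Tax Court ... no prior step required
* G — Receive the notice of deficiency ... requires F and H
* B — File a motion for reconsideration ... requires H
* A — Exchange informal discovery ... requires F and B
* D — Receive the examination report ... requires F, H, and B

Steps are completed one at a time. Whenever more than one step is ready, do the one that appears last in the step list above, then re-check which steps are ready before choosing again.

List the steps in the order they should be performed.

H B F D A G C E

Nothing is required for H and F. H is listed later → H first.
B, F and E are all available; B is listed later → B.
Ready: F and E. F is listed later → F.
Now D, A, G, C and E have their prerequisites met. D is listed later, so D next.
Ready: A, G, C and E. A is listed later → A.
G, C and E are all available; G is listed later → G.
Ready: C and E. C is listed later → C.
E needed H, now all done → E.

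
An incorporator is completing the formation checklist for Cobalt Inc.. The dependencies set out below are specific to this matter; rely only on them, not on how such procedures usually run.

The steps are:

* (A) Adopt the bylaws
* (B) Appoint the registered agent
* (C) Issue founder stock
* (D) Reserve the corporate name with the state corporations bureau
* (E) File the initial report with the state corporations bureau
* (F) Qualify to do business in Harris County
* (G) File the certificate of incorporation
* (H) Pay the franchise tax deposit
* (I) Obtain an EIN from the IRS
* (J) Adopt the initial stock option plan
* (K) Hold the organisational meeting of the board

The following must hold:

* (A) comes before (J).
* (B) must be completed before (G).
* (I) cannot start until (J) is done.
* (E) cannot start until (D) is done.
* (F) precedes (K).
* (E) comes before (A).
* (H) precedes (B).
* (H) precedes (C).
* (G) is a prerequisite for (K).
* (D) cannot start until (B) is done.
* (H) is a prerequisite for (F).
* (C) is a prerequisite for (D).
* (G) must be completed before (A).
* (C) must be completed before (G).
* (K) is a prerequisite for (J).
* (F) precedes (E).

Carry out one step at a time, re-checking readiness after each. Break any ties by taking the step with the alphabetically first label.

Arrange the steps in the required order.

Only (H) has no prerequisites, so it is first.
Ready: (B), (C) and (F). (B) has the earlier label → (B).
Now (C) and (F) have their prerequisites met. (C) has the earlier label, so (C) next.
(D) and (G) now also ready, so the ready set is {(D), (F), (G)}; (D) has the earlier label → (D).
Ready: (F) and (G). (F) has the earlier label → (F).
Now (E) and (G) have their prerequisites met. (E) has the earlier label, so (E) next.
That leaves (G) as the only ready step → (G).
Ready: (A) and (K). (A) has the earlier label → (A).
(K) needed (F) and (G), now all done → (K).
Next only (J) has its prerequisites met → (J).
(I) needed (J), now all done → (I).

(H) → (B) → (C) → (D) → (F) → (E) → (G) → (A) → (K) → (J) → (I)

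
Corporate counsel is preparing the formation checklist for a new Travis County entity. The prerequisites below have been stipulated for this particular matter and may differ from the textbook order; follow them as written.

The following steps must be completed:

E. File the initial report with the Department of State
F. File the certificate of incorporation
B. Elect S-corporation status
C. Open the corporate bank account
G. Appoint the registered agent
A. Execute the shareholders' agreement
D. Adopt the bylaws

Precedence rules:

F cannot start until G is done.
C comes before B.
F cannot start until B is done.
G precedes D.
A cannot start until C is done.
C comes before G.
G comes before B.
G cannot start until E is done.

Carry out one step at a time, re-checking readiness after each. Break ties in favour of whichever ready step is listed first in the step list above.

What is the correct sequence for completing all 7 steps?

E, C, G, B, F, A, D

E and C have no prerequisites; E is listed earlier, so E is first.
C is the only step now ready → C.
Now G and A have their prerequisites met. G is listed earlier, so G next.
B and D now also ready, so the ready set is {B, A, D}; B is listed earlier → B.
F, A and D are all available; F is listed earlier → F.
Now A and D have their prerequisites met. A is listed earlier, so A next.
That leaves D as the only ready step → D.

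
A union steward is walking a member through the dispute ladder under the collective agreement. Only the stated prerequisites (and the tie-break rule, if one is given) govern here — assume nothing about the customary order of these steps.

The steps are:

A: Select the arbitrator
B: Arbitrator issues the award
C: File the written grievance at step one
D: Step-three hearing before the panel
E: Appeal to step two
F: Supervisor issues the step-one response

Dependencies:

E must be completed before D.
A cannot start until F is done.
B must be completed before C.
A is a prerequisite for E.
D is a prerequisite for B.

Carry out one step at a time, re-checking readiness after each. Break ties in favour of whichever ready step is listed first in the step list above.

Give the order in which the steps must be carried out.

F, A, E, D, B, C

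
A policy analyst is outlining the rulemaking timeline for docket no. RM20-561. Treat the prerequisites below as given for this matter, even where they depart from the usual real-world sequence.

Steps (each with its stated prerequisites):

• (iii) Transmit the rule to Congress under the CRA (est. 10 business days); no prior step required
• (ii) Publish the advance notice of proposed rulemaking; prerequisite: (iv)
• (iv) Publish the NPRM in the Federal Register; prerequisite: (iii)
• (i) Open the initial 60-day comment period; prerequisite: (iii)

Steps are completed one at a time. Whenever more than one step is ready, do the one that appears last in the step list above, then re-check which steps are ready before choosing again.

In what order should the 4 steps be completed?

(iii) has no prerequisites → (iii) first.
Ready: (i) and (iv). (i) is listed later → (i).
(iv) needed (iii), now all done → (iv).
Next only (ii) has its prerequisites met → (ii).

(iii) → (i) → (iv) → (ii)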